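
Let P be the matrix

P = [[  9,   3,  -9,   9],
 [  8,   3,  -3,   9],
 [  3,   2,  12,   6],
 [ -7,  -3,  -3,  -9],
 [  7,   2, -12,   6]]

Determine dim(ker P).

Row reduce to echelon form.
R2 ← R2 − (8/9)·R1: [0, 1/3, 5, 1]
R3 ← R3 − (1/3)·R1: [0, 1, 15, 3]
R4 ← R4 + (7/9)·R1: [0, -2/3, -10, -2]
R5 ← R5 − (7/9)·R1: [0, -1/3, -5, -1]
R3 ← R3 − (3)·R2: [0, 0, 0, 0]
R4 ← R4 + (2)·R2: [0, 0, 0, 0]
R5 ← R5 + R2: [0, 0, 0, 0]
2 nonzero rows, so rank(P) = 2.
P has 4 columns; by rank–nullity, nullity = 4 − 2 = 2.

2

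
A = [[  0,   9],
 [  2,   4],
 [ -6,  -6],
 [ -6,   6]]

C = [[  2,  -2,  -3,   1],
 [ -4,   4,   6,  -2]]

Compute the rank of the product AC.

First compute AC:
[[-36,  36,  54, -18],
 [-12,  12,  18,  -6],
 [ 12, -12, -18,   6],
 [-36,  36,  54, -18]]
Now row reduce the product.
R2 ← R2 − (1/3)·R1: [0, 0, 0, 0]
R3 ← R3 + (1/3)·R1: [0, 0, 0, 0]
R4 ← R4 − R1: [0, 0, 0, 0]
1 nonzero row, so rank(AC) = 1.

1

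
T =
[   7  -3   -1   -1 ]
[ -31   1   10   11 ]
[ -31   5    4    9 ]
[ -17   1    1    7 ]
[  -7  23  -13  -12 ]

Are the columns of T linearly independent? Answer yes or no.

yes

Row reduce T to echelon form.
R2 ← R2 + (31/7)·R1: [0, -86/7, 39/7, 46/7]
R3 ← R3 + (31/7)·R1: [0, -58/7, -3/7, 32/7]
R4 ← R4 + (17/7)·R1: [0, -44/7, -10/7, 32/7]
R5 ← R5 + R1: [0, 20, -14, -13]
R3 ← R3 − (29/43)·R2: [0, 0, -180/43, 6/43]
R4 ← R4 − (22/43)·R2: [0, 0, -184/43, 52/43]
R5 ← R5 + (70/43)·R2: [0, 0, -212/43, -99/43]
R4 ← R4 − (46/45)·R3: [0, 0, 0, 16/15]
R5 ← R5 − (53/45)·R3: [0, 0, 0, -37/15]
R5 ← R5 + (37/16)·R4: [0, 0, 0, 0]
4 pivots among 4 columns.
Every column is a pivot column, so the columns are linearly independent.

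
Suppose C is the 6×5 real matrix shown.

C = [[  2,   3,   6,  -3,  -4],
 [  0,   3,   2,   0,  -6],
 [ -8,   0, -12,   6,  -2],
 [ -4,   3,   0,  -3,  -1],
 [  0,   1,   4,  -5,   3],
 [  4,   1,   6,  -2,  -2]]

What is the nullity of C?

Row reduce to echelon form.
R3 ← R3 + (4)·R1: [0, 12, 12, -6, -18]
R4 ← R4 + (2)·R1: [0, 9, 12, -9, -9]
R6 ← R6 − (2)·R1: [0, -5, -6, 4, 6]
R3 ← R3 − (4)·R2: [0, 0, 4, -6, 6]
R4 ← R4 − (3)·R2: [0, 0, 6, -9, 9]
R5 ← R5 − (1/3)·R2: [0, 0, 10/3, -5, 5]
R6 ← R6 + (5/3)·R2: [0, 0, -8/3, 4, -4]
R4 ← R4 − (3/2)·R3: [0, 0, 0, 0, 0]
R5 ← R5 − (5/6)·R3: [0, 0, 0, 0, 0]
R6 ← R6 + (2/3)·R3: [0, 0, 0, 0, 0]
3 nonzero rows, so rank(C) = 3.
C has 5 columns; by rank–nullity, nullity = 5 − 3 = 2.

2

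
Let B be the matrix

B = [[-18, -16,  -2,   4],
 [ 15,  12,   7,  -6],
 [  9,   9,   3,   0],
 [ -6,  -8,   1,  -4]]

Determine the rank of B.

3

Row reduce to echelon form.
R2 ← R2 + (5/6)·R1: [0, -4/3, 16/3, -8/3]
R3 ← R3 + (1/2)·R1: [0, 1, 2, 2]
R4 ← R4 − (1/3)·R1: [0, -8/3, 5/3, -16/3]
R3 ← R3 + (3/4)·R2: [0, 0, 6, 0]
R4 ← R4 − (2)·R2: [0, 0, -9, 0]
R4 ← R4 + (3/2)·R3: [0, 0, 0, 0]
Echelon form has 3 nonzero rows, so rank(B) = 3.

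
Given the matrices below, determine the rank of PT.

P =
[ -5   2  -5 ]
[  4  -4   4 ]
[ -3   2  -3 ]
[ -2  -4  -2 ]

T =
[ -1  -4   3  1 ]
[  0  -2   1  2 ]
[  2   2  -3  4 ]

2

First compute PT:
[[ -5,   6,   2, -21],
 [  4,   0,  -4,  12],
 [ -3,   2,   2, -11],
 [ -2,  12,  -4, -18]]
Now row reduce the product.
R2 ← R2 + (4/5)·R1: [0, 24/5, -12/5, -24/5]
R3 ← R3 − (3/5)·R1: [0, -8/5, 4/5, 8/5]
R4 ← R4 − (2/5)·R1: [0, 48/5, -24/5, -48/5]
R3 ← R3 + (1/3)·R2: [0, 0, 0, 0]
R4 ← R4 − (2)·R2: [0, 0, 0, 0]
2 nonzero rows, so rank(PT) = 2.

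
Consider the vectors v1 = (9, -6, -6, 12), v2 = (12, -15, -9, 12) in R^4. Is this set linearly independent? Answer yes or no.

yes

Form the matrix with these vectors as rows and row reduce.
R2 ← R2 − (4/3)·R1: [0, -7, -1, -4]
2 nonzero rows, so the 2 vectors span a space of dimension 2.
Since 2 = 2, the vectors are linearly independent.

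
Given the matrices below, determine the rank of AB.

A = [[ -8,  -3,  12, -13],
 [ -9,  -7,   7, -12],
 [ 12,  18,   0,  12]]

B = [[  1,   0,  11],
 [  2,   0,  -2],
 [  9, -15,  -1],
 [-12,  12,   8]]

First compute AB:
[[250, -336, -198],
 [184, -249, -188],
 [-96, 144, 192]]
Now row reduce the product.
R2 ← R2 − (92/125)·R1: [0, -213/125, -5284/125]
R3 ← R3 + (48/125)·R1: [0, 1872/125, 14496/125]
R3 ← R3 + (624/71)·R2: [0, 0, -18144/71]
3 nonzero rows, so rank(AB) = 3.

3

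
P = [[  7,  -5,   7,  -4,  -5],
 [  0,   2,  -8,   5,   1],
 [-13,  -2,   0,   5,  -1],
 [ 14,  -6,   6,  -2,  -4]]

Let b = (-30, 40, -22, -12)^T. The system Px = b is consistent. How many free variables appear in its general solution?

1

Row reduce the augmented matrix [P | b].
R3 ← R3 + (13/7)·R1: [0, -79/7, 13, -17/7, -72/7, -544/7]
R4 ← R4 − (2)·R1: [0, 4, -8, 6, 6, 48]
R3 ← R3 + (79/14)·R2: [0, 0, -225/7, 361/14, -65/14, 148]
R4 ← R4 − (2)·R2: [0, 0, 8, -4, 4, -32]
R4 ← R4 + (56/225)·R3: [0, 0, 0, 544/225, 128/45, 1088/225]
The echelon form has 4 nonzero rows, and every pivot lies in the first 5 columns, so rank(P) = rank([P|b]) = 4.
The system is consistent.
Free variables = (unknowns) − (rank) = 5 − 4 = 1.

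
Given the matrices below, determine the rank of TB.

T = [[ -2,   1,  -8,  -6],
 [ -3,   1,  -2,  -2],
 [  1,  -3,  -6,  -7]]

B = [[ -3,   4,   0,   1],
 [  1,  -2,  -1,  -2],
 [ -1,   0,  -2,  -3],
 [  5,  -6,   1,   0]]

2

First compute TB:
[[-15,  26,   9,  20],
 [  2,  -2,   1,   1],
 [-35,  52,   8,  25]]
Now row reduce the product.
R2 ← R2 + (2/15)·R1: [0, 22/15, 11/5, 11/3]
R3 ← R3 − (7/3)·R1: [0, -26/3, -13, -65/3]
R3 ← R3 + (65/11)·R2: [0, 0, 0, 0]
2 nonzero rows, so rank(TB) = 2.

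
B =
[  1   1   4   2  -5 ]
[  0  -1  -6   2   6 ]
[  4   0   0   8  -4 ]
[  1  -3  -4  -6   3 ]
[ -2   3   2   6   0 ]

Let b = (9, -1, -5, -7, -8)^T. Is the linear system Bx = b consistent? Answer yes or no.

no

Row reduce the augmented matrix [B | b].
R3 ← R3 − (4)·R1: [0, -4, -16, 0, 16, -41]
R4 ← R4 − R1: [0, -4, -8, -8, 8, -16]
R5 ← R5 + (2)·R1: [0, 5, 10, 10, -10, 10]
R3 ← R3 − (4)·R2: [0, 0, 8, -8, -8, -37]
R4 ← R4 − (4)·R2: [0, 0, 16, -16, -16, -12]
R5 ← R5 + (5)·R2: [0, 0, -20, 20, 20, 5]
R4 ← R4 − (2)·R3: [0, 0, 0, 0, 0, 62]
R5 ← R5 + (5/2)·R3: [0, 0, 0, 0, 0, -175/2]
R5 ← R5 + (175/124)·R4: [0, 0, 0, 0, 0, 0]
The echelon form has 4 nonzero rows; the last pivot sits in the augmented column, so rank(B) = 3 but rank([B|b]) = 4.
Since the ranks differ, the system is inconsistent.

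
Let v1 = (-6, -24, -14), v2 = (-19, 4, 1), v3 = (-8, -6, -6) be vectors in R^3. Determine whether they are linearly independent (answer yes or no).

Form the matrix with these vectors as rows and row reduce.
R2 ← R2 − (19/6)·R1: [0, 80, 136/3]
R3 ← R3 − (4/3)·R1: [0, 26, 38/3]
R3 ← R3 − (13/40)·R2: [0, 0, -31/15]
3 nonzero rows, so the 3 vectors span a space of dimension 3.
Since 3 = 3, the vectors are linearly independent.

yes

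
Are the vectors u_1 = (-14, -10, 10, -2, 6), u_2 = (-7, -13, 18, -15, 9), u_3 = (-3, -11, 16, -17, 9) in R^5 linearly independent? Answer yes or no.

Form the matrix with these vectors as rows and row reduce.
R2 ← R2 − (1/2)·R1: [0, -8, 13, -14, 6]
R3 ← R3 − (3/14)·R1: [0, -62/7, 97/7, -116/7, 54/7]
R3 ← R3 − (31/28)·R2: [0, 0, -15/28, -15/14, 15/14]
3 nonzero rows, so the 3 vectors span a space of dimension 3.
Since 3 = 3, the vectors are linearly independent.

yes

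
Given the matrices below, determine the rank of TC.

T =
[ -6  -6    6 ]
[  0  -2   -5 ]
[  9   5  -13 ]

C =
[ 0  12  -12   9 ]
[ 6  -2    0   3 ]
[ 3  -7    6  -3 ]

First compute TC:
[[-18, -102, 108, -90],
 [-27,  39, -30,   9],
 [ -9, 189, -186, 135]]
Now row reduce the product.
R2 ← R2 − (3/2)·R1: [0, 192, -192, 144]
R3 ← R3 − (1/2)·R1: [0, 240, -240, 180]
R3 ← R3 − (5/4)·R2: [0, 0, 0, 0]
2 nonzero rows, so rank(TC) = 2.

2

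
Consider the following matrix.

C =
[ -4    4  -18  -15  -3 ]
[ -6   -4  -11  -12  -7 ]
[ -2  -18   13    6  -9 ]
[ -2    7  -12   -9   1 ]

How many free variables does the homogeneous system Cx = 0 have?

2

Row reduce to echelon form.
R2 ← R2 − (3/2)·R1: [0, -10, 16, 21/2, -5/2]
R3 ← R3 − (1/2)·R1: [0, -20, 22, 27/2, -15/2]
R4 ← R4 − (1/2)·R1: [0, 5, -3, -3/2, 5/2]
R3 ← R3 − (2)·R2: [0, 0, -10, -15/2, -5/2]
R4 ← R4 + (1/2)·R2: [0, 0, 5, 15/4, 5/4]
R4 ← R4 + (1/2)·R3: [0, 0, 0, 0, 0]
3 nonzero rows, so rank(C) = 3.
C has 5 columns; by rank–nullity, nullity = 5 − 3 = 2.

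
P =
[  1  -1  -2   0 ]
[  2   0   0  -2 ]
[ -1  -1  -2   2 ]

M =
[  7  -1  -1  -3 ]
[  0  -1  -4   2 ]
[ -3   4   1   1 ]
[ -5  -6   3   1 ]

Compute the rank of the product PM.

2

First compute PM:
[[ 13,  -8,   1,  -7],
 [ 24,  10,  -8,  -8],
 [-11, -18,   9,   1]]
Now row reduce the product.
R2 ← R2 − (24/13)·R1: [0, 322/13, -128/13, 64/13]
R3 ← R3 + (11/13)·R1: [0, -322/13, 128/13, -64/13]
R3 ← R3 + R2: [0, 0, 0, 0]
2 nonzero rows, so rank(PM) = 2.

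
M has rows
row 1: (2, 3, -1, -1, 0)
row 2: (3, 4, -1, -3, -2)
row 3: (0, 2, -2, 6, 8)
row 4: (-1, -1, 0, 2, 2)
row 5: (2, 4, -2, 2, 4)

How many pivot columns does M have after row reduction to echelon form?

2

Row reduce to echelon form.
R2 ← R2 − (3/2)·R1: [0, -1/2, 1/2, -3/2, -2]
R4 ← R4 + (1/2)·R1: [0, 1/2, -1/2, 3/2, 2]
R5 ← R5 − R1: [0, 1, -1, 3, 4]
R3 ← R3 + (4)·R2: [0, 0, 0, 0, 0]
R4 ← R4 + R2: [0, 0, 0, 0, 0]
R5 ← R5 + (2)·R2: [0, 0, 0, 0, 0]
Echelon form has 2 nonzero rows, so rank(M) = 2.
Each nonzero row contributes one pivot column: 2 pivot columns.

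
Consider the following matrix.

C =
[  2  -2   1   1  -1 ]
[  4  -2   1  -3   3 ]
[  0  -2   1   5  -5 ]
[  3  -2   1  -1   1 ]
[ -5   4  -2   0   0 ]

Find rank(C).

2

Row reduce to echelon form.
R2 ← R2 − (2)·R1: [0, 2, -1, -5, 5]
R4 ← R4 − (3/2)·R1: [0, 1, -1/2, -5/2, 5/2]
R5 ← R5 + (5/2)·R1: [0, -1, 1/2, 5/2, -5/2]
R3 ← R3 + R2: [0, 0, 0, 0, 0]
R4 ← R4 − (1/2)·R2: [0, 0, 0, 0, 0]
R5 ← R5 + (1/2)·R2: [0, 0, 0, 0, 0]
Echelon form has 2 nonzero rows, so rank(C) = 2.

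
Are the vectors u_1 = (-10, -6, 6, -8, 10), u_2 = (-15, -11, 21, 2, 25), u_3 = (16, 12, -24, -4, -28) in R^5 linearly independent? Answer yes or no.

Form the matrix with these vectors as rows and row reduce.
R2 ← R2 − (3/2)·R1: [0, -2, 12, 14, 10]
R3 ← R3 + (8/5)·R1: [0, 12/5, -72/5, -84/5, -12]
R3 ← R3 + (6/5)·R2: [0, 0, 0, 0, 0]
2 nonzero rows, so the 3 vectors span a space of dimension 2.
Since 2 < 3, the vectors are linearly dependent.

no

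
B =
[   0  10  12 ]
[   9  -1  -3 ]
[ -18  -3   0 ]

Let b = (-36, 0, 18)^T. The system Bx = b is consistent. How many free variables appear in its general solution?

1

Row reduce the augmented matrix [B | b].
Swap R1 ↔ R2
R3 ← R3 + (2)·R1: [0, -5, -6, 18]
R3 ← R3 + (1/2)·R2: [0, 0, 0, 0]
The echelon form has 2 nonzero rows, and every pivot lies in the first 3 columns, so rank(B) = rank([B|b]) = 2.
The system is consistent.
Free variables = (unknowns) − (rank) = 3 − 2 = 1.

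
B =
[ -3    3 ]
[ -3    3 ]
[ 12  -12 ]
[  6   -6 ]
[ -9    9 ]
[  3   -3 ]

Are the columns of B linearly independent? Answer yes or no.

no

Row reduce B to echelon form.
R2 ← R2 − R1: [0, 0]
R3 ← R3 + (4)·R1: [0, 0]
R4 ← R4 + (2)·R1: [0, 0]
R5 ← R5 − (3)·R1: [0, 0]
R6 ← R6 + R1: [0, 0]
1 pivot among 2 columns.
Only 1 < 2 pivot columns, so the columns are linearly dependent.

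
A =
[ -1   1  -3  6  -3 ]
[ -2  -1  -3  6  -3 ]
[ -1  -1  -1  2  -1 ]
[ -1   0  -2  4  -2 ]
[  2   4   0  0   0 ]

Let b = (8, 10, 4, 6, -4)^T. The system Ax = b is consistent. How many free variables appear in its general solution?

Row reduce the augmented matrix [A | b].
R2 ← R2 − (2)·R1: [0, -3, 3, -6, 3, -6]
R3 ← R3 − R1: [0, -2, 2, -4, 2, -4]
R4 ← R4 − R1: [0, -1, 1, -2, 1, -2]
R5 ← R5 + (2)·R1: [0, 6, -6, 12, -6, 12]
R3 ← R3 − (2/3)·R2: [0, 0, 0, 0, 0, 0]
R4 ← R4 − (1/3)·R2: [0, 0, 0, 0, 0, 0]
R5 ← R5 + (2)·R2: [0, 0, 0, 0, 0, 0]
The echelon form has 2 nonzero rows, and every pivot lies in the first 5 columns, so rank(A) = rank([A|b]) = 2.
The system is consistent.
Free variables = (unknowns) − (rank) = 5 − 2 = 3.

3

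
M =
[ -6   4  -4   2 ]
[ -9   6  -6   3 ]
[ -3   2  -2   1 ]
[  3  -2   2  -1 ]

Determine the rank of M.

1

Row reduce to echelon form.
R2 ← R2 − (3/2)·R1: [0, 0, 0, 0]
R3 ← R3 − (1/2)·R1: [0, 0, 0, 0]
R4 ← R4 + (1/2)·R1: [0, 0, 0, 0]
Echelon form has 1 nonzero row, so rank(M) = 1.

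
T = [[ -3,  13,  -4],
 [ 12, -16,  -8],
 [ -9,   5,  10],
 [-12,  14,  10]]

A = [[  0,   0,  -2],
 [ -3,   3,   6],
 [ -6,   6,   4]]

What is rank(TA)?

2

First compute TA:
[[-15,  15,  68],
 [ 96, -96, -152],
 [-75,  75,  88],
 [-102, 102, 148]]
Now row reduce the product.
R2 ← R2 + (32/5)·R1: [0, 0, 1416/5]
R3 ← R3 − (5)·R1: [0, 0, -252]
R4 ← R4 − (34/5)·R1: [0, 0, -1572/5]
R3 ← R3 + (105/118)·R2: [0, 0, 0]
R4 ← R4 + (131/118)·R2: [0, 0, 0]
2 nonzero rows, so rank(TA) = 2.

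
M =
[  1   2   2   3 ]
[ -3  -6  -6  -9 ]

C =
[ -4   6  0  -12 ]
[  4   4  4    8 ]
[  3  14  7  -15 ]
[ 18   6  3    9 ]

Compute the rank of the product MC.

First compute MC:
[[ 64,  60,  31,   1],
 [-192, -180, -93,  -3]]
Now row reduce the product.
R2 ← R2 + (3)·R1: [0, 0, 0, 0]
1 nonzero row, so rank(MC) = 1.

1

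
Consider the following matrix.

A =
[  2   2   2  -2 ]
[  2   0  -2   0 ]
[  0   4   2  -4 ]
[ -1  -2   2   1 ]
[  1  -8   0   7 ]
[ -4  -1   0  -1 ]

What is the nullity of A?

0

Row reduce to echelon form.
R2 ← R2 − R1: [0, -2, -4, 2]
R4 ← R4 + (1/2)·R1: [0, -1, 3, 0]
R5 ← R5 − (1/2)·R1: [0, -9, -1, 8]
R6 ← R6 + (2)·R1: [0, 3, 4, -5]
R3 ← R3 + (2)·R2: [0, 0, -6, 0]
R4 ← R4 − (1/2)·R2: [0, 0, 5, -1]
R5 ← R5 − (9/2)·R2: [0, 0, 17, -1]
R6 ← R6 + (3/2)·R2: [0, 0, -2, -2]
R4 ← R4 + (5/6)·R3: [0, 0, 0, -1]
R5 ← R5 + (17/6)·R3: [0, 0, 0, -1]
R6 ← R6 − (1/3)·R3: [0, 0, 0, -2]
R5 ← R5 − R4: [0, 0, 0, 0]
R6 ← R6 − (2)·R4: [0, 0, 0, 0]
4 nonzero rows, so rank(A) = 4.
A has 4 columns; by rank–nullity, nullity = 4 − 4 = 0.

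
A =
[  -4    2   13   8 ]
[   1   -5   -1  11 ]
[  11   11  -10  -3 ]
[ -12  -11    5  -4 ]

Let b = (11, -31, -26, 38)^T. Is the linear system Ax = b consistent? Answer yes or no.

yes

Row reduce the augmented matrix [A | b].
R2 ← R2 + (1/4)·R1: [0, -9/2, 9/4, 13, -113/4]
R3 ← R3 + (11/4)·R1: [0, 33/2, 103/4, 19, 17/4]
R4 ← R4 − (3)·R1: [0, -17, -34, -28, 5]
R3 ← R3 + (11/3)·R2: [0, 0, 34, 200/3, -298/3]
R4 ← R4 − (34/9)·R2: [0, 0, -85/2, -694/9, 2011/18]
R4 ← R4 + (5/4)·R3: [0, 0, 0, 56/9, -112/9]
The echelon form has 4 nonzero rows, and every pivot lies in the first 4 columns, so rank(A) = rank([A|b]) = 4.
The system is consistent.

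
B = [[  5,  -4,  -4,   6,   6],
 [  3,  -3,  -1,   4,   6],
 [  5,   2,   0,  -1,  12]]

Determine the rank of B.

Row reduce to echelon form.
R2 ← R2 − (3/5)·R1: [0, -3/5, 7/5, 2/5, 12/5]
R3 ← R3 − R1: [0, 6, 4, -7, 6]
R3 ← R3 + (10)·R2: [0, 0, 18, -3, 30]
Echelon form has 3 nonzero rows, so rank(B) = 3.

3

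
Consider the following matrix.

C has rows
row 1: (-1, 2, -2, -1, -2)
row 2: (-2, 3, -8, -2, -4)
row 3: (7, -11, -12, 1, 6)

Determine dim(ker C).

2

Row reduce to echelon form.
R2 ← R2 − (2)·R1: [0, -1, -4, 0, 0]
R3 ← R3 + (7)·R1: [0, 3, -26, -6, -8]
R3 ← R3 + (3)·R2: [0, 0, -38, -6, -8]
3 nonzero rows, so rank(C) = 3.
C has 5 columns; by rank–nullity, nullity = 5 − 3 = 2.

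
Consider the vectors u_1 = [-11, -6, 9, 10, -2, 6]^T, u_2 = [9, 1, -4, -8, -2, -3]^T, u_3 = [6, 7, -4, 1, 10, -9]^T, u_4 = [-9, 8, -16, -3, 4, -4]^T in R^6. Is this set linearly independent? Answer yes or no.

yes

Form the matrix with these vectors as rows and row reduce.
R2 ← R2 + (9/11)·R1: [0, -43/11, 37/11, 2/11, -40/11, 21/11]
R3 ← R3 + (6/11)·R1: [0, 41/11, 10/11, 71/11, 98/11, -63/11]
R4 ← R4 − (9/11)·R1: [0, 142/11, -257/11, -123/11, 62/11, -98/11]
R3 ← R3 + (41/43)·R2: [0, 0, 177/43, 285/43, 234/43, -168/43]
R4 ← R4 + (142/43)·R2: [0, 0, -527/43, -455/43, -274/43, -112/43]
R4 ← R4 + (527/177)·R3: [0, 0, 0, 540/59, 580/59, -840/59]
4 nonzero rows, so the 4 vectors span a space of dimension 4.
Since 4 = 4, the vectors are linearly independent.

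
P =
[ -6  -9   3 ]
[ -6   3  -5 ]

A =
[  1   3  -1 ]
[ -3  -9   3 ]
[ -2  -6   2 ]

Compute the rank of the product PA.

First compute PA:
[[ 15,  45, -15],
 [ -5, -15,   5]]
Now row reduce the product.
R2 ← R2 + (1/3)·R1: [0, 0, 0]
1 nonzero row, so rank(PA) = 1.

1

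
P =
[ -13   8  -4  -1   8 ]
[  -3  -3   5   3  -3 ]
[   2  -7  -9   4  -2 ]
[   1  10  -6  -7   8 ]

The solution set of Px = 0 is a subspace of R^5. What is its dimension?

2

Row reduce to echelon form.
R2 ← R2 − (3/13)·R1: [0, -63/13, 77/13, 42/13, -63/13]
R3 ← R3 + (2/13)·R1: [0, -75/13, -125/13, 50/13, -10/13]
R4 ← R4 + (1/13)·R1: [0, 138/13, -82/13, -92/13, 112/13]
R3 ← R3 − (25/21)·R2: [0, 0, -50/3, 0, 5]
R4 ← R4 + (46/21)·R2: [0, 0, 20/3, 0, -2]
R4 ← R4 + (2/5)·R3: [0, 0, 0, 0, 0]
3 nonzero rows, so rank(P) = 3.
P has 5 columns; by rank–nullity, nullity = 5 − 3 = 2.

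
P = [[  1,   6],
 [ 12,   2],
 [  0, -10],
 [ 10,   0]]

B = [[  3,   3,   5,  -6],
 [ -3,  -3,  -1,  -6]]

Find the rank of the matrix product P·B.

First compute PB:
[[-15, -15,  -1, -42],
 [ 30,  30,  58, -84],
 [ 30,  30,  10,  60],
 [ 30,  30,  50, -60]]
Now row reduce the product.
R2 ← R2 + (2)·R1: [0, 0, 56, -168]
R3 ← R3 + (2)·R1: [0, 0, 8, -24]
R4 ← R4 + (2)·R1: [0, 0, 48, -144]
R3 ← R3 − (1/7)·R2: [0, 0, 0, 0]
R4 ← R4 − (6/7)·R2: [0, 0, 0, 0]
2 nonzero rows, so rank(PB) = 2.

2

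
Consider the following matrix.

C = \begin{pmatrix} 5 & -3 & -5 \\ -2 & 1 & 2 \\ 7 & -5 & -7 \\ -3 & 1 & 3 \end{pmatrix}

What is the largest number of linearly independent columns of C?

Row reduce to echelon form.
R2 ← R2 + (2/5)·R1: [0, -1/5, 0]
R3 ← R3 − (7/5)·R1: [0, -4/5, 0]
R4 ← R4 + (3/5)·R1: [0, -4/5, 0]
R3 ← R3 − (4)·R2: [0, 0, 0]
R4 ← R4 − (4)·R2: [0, 0, 0]
Echelon form has 2 nonzero rows, so rank(C) = 2.
The rank gives the maximum number of linearly independent columns: 2.

2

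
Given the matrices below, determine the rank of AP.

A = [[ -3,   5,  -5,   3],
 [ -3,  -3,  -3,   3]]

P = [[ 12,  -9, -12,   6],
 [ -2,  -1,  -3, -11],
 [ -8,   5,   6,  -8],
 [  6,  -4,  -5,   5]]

2

First compute AP:
[[ 12, -15, -24, -18],
 [ 12,   3,  12,  54]]
Now row reduce the product.
R2 ← R2 − R1: [0, 18, 36, 72]
2 nonzero rows, so rank(AP) = 2.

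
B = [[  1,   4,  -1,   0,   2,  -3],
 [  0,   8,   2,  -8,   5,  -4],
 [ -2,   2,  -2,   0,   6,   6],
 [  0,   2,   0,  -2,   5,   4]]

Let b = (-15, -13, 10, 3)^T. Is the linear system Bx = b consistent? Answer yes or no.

yes

Row reduce the augmented matrix [B | b].
R3 ← R3 + (2)·R1: [0, 10, -4, 0, 10, 0, -20]
R3 ← R3 − (5/4)·R2: [0, 0, -13/2, 10, 15/4, 5, -15/4]
R4 ← R4 − (1/4)·R2: [0, 0, -1/2, 0, 15/4, 5, 25/4]
R4 ← R4 − (1/13)·R3: [0, 0, 0, -10/13, 45/13, 60/13, 85/13]
The echelon form has 4 nonzero rows, and every pivot lies in the first 6 columns, so rank(B) = rank([B|b]) = 4.
The system is consistent.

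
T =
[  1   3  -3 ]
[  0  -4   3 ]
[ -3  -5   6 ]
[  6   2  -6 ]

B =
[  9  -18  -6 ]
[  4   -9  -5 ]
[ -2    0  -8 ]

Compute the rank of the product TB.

2

First compute TB:
[[ 27, -45,   3],
 [-22,  36,  -4],
 [-59,  99,  -5],
 [ 74, -126,   2]]
Now row reduce the product.
R2 ← R2 + (22/27)·R1: [0, -2/3, -14/9]
R3 ← R3 + (59/27)·R1: [0, 2/3, 14/9]
R4 ← R4 − (74/27)·R1: [0, -8/3, -56/9]
R3 ← R3 + R2: [0, 0, 0]
R4 ← R4 − (4)·R2: [0, 0, 0]
2 nonzero rows, so rank(TB) = 2.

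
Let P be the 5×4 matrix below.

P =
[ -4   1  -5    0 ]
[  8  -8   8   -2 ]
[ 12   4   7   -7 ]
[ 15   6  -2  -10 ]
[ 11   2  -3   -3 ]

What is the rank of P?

Row reduce to echelon form.
R2 ← R2 + (2)·R1: [0, -6, -2, -2]
R3 ← R3 + (3)·R1: [0, 7, -8, -7]
R4 ← R4 + (15/4)·R1: [0, 39/4, -83/4, -10]
R5 ← R5 + (11/4)·R1: [0, 19/4, -67/4, -3]
R3 ← R3 + (7/6)·R2: [0, 0, -31/3, -28/3]
R4 ← R4 + (13/8)·R2: [0, 0, -24, -53/4]
R5 ← R5 + (19/24)·R2: [0, 0, -55/3, -55/12]
R4 ← R4 − (72/31)·R3: [0, 0, 0, 1045/124]
R5 ← R5 − (55/31)·R3: [0, 0, 0, 1485/124]
R5 ← R5 − (27/19)·R4: [0, 0, 0, 0]
Echelon form has 4 nonzero rows, so rank(P) = 4.

4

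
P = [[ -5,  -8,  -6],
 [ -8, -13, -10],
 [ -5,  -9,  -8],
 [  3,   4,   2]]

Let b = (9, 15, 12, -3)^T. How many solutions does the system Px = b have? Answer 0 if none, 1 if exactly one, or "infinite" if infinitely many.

Row reduce the augmented matrix [P | b].
R2 ← R2 − (8/5)·R1: [0, -1/5, -2/5, 3/5]
R3 ← R3 − R1: [0, -1, -2, 3]
R4 ← R4 + (3/5)·R1: [0, -4/5, -8/5, 12/5]
R3 ← R3 − (5)·R2: [0, 0, 0, 0]
R4 ← R4 − (4)·R2: [0, 0, 0, 0]
The echelon form has 2 nonzero rows, and every pivot lies in the first 3 columns, so rank(P) = rank([P|b]) = 2.
The system is consistent.
rank = 2 < 3 unknowns, so there are infinitely many solutions.

infinite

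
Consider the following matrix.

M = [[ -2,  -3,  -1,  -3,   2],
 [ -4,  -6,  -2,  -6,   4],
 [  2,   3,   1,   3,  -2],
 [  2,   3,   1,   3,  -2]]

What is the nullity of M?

Row reduce to echelon form.
R2 ← R2 − (2)·R1: [0, 0, 0, 0, 0]
R3 ← R3 + R1: [0, 0, 0, 0, 0]
R4 ← R4 + R1: [0, 0, 0, 0, 0]
1 nonzero row, so rank(M) = 1.
M has 5 columns; by rank–nullity, nullity = 5 − 1 = 4.

4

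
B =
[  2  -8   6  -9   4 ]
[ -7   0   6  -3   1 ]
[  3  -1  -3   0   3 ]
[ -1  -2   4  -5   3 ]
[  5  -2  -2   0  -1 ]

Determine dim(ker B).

Row reduce to echelon form.
R2 ← R2 + (7/2)·R1: [0, -28, 27, -69/2, 15]
R3 ← R3 − (3/2)·R1: [0, 11, -12, 27/2, -3]
R4 ← R4 + (1/2)·R1: [0, -6, 7, -19/2, 5]
R5 ← R5 − (5/2)·R1: [0, 18, -17, 45/2, -11]
R3 ← R3 + (11/28)·R2: [0, 0, -39/28, -3/56, 81/28]
R4 ← R4 − (3/14)·R2: [0, 0, 17/14, -59/28, 25/14]
R5 ← R5 + (9/14)·R2: [0, 0, 5/14, 9/28, -19/14]
R4 ← R4 + (34/39)·R3: [0, 0, 0, -28/13, 56/13]
R5 ← R5 + (10/39)·R3: [0, 0, 0, 4/13, -8/13]
R5 ← R5 + (1/7)·R4: [0, 0, 0, 0, 0]
4 nonzero rows, so rank(B) = 4.
B has 5 columns; by rank–nullity, nullity = 5 − 4 = 1.

1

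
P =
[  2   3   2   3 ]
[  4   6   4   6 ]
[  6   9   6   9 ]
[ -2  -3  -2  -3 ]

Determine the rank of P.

Row reduce to echelon form.
R2 ← R2 − (2)·R1: [0, 0, 0, 0]
R3 ← R3 − (3)·R1: [0, 0, 0, 0]
R4 ← R4 + R1: [0, 0, 0, 0]
Echelon form has 1 nonzero row, so rank(P) = 1.

1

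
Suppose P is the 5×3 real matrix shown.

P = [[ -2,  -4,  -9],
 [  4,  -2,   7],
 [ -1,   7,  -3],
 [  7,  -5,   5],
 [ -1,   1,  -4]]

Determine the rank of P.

3

Row reduce to echelon form.
R2 ← R2 + (2)·R1: [0, -10, -11]
R3 ← R3 − (1/2)·R1: [0, 9, 3/2]
R4 ← R4 + (7/2)·R1: [0, -19, -53/2]
R5 ← R5 − (1/2)·R1: [0, 3, 1/2]
R3 ← R3 + (9/10)·R2: [0, 0, -42/5]
R4 ← R4 − (19/10)·R2: [0, 0, -28/5]
R5 ← R5 + (3/10)·R2: [0, 0, -14/5]
R4 ← R4 − (2/3)·R3: [0, 0, 0]
R5 ← R5 − (1/3)·R3: [0, 0, 0]
Echelon form has 3 nonzero rows, so rank(P) = 3.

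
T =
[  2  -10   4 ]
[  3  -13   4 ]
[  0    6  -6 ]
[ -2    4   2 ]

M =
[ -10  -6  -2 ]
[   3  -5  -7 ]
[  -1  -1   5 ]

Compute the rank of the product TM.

First compute TM:
[[-54,  34,  86],
 [-73,  43, 105],
 [ 24, -24, -72],
 [ 30, -10, -14]]
Now row reduce the product.
R2 ← R2 − (73/54)·R1: [0, -80/27, -304/27]
R3 ← R3 + (4/9)·R1: [0, -80/9, -304/9]
R4 ← R4 + (5/9)·R1: [0, 80/9, 304/9]
R3 ← R3 − (3)·R2: [0, 0, 0]
R4 ← R4 + (3)·R2: [0, 0, 0]
2 nonzero rows, so rank(TM) = 2.

2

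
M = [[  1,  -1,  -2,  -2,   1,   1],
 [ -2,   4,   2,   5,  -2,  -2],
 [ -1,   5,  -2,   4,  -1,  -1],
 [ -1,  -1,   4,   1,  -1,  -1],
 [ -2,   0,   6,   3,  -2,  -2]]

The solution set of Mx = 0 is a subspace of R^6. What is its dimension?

Row reduce to echelon form.
R2 ← R2 + (2)·R1: [0, 2, -2, 1, 0, 0]
R3 ← R3 + R1: [0, 4, -4, 2, 0, 0]
R4 ← R4 + R1: [0, -2, 2, -1, 0, 0]
R5 ← R5 + (2)·R1: [0, -2, 2, -1, 0, 0]
R3 ← R3 − (2)·R2: [0, 0, 0, 0, 0, 0]
R4 ← R4 + R2: [0, 0, 0, 0, 0, 0]
R5 ← R5 + R2: [0, 0, 0, 0, 0, 0]
2 nonzero rows, so rank(M) = 2.
M has 6 columns; by rank–nullity, nullity = 6 − 2 = 4.

4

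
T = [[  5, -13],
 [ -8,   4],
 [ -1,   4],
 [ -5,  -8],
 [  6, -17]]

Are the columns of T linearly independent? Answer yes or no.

yes

Row reduce T to echelon form.
R2 ← R2 + (8/5)·R1: [0, -84/5]
R3 ← R3 + (1/5)·R1: [0, 7/5]
R4 ← R4 + R1: [0, -21]
R5 ← R5 − (6/5)·R1: [0, -7/5]
R3 ← R3 + (1/12)·R2: [0, 0]
R4 ← R4 − (5/4)·R2: [0, 0]
R5 ← R5 − (1/12)·R2: [0, 0]
2 pivots among 2 columns.
Every column is a pivot column, so the columns are linearly independent.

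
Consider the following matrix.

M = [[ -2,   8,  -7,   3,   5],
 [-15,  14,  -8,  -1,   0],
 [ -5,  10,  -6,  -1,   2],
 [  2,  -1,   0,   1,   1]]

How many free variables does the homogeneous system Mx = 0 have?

Row reduce to echelon form.
R2 ← R2 − (15/2)·R1: [0, -46, 89/2, -47/2, -75/2]
R3 ← R3 − (5/2)·R1: [0, -10, 23/2, -17/2, -21/2]
R4 ← R4 + R1: [0, 7, -7, 4, 6]
R3 ← R3 − (5/23)·R2: [0, 0, 42/23, -78/23, -54/23]
R4 ← R4 + (7/46)·R2: [0, 0, -21/92, 39/92, 27/92]
R4 ← R4 + (1/8)·R3: [0, 0, 0, 0, 0]
3 nonzero rows, so rank(M) = 3.
M has 5 columns; by rank–nullity, nullity = 5 − 3 = 2.

2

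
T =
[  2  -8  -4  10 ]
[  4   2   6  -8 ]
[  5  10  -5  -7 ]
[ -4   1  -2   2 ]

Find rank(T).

Row reduce to echelon form.
R2 ← R2 − (2)·R1: [0, 18, 14, -28]
R3 ← R3 − (5/2)·R1: [0, 30, 5, -32]
R4 ← R4 + (2)·R1: [0, -15, -10, 22]
R3 ← R3 − (5/3)·R2: [0, 0, -55/3, 44/3]
R4 ← R4 + (5/6)·R2: [0, 0, 5/3, -4/3]
R4 ← R4 + (1/11)·R3: [0, 0, 0, 0]
Echelon form has 3 nonzero rows, so rank(T) = 3.

3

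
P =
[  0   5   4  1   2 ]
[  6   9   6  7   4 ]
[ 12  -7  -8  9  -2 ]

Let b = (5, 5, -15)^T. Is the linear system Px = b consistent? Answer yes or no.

yes

Row reduce the augmented matrix [P | b].
Swap R1 ↔ R2
R3 ← R3 − (2)·R1: [0, -25, -20, -5, -10, -25]
R3 ← R3 + (5)·R2: [0, 0, 0, 0, 0, 0]
The echelon form has 2 nonzero rows, and every pivot lies in the first 5 columns, so rank(P) = rank([P|b]) = 2.
The system is consistent.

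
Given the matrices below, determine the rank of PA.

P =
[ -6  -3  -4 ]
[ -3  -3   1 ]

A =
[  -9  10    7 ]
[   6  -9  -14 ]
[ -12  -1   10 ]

First compute PA:
[[ 84, -29, -40],
 [ -3,  -4,  31]]
Now row reduce the product.
R2 ← R2 + (1/28)·R1: [0, -141/28, 207/7]
2 nonzero rows, so rank(PA) = 2.

2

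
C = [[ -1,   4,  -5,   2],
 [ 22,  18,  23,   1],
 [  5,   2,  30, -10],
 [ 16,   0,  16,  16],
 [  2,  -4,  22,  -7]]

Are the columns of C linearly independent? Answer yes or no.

Row reduce C to echelon form.
R2 ← R2 + (22)·R1: [0, 106, -87, 45]
R3 ← R3 + (5)·R1: [0, 22, 5, 0]
R4 ← R4 + (16)·R1: [0, 64, -64, 48]
R5 ← R5 + (2)·R1: [0, 4, 12, -3]
R3 ← R3 − (11/53)·R2: [0, 0, 1222/53, -495/53]
R4 ← R4 − (32/53)·R2: [0, 0, -608/53, 1104/53]
R5 ← R5 − (2/53)·R2: [0, 0, 810/53, -249/53]
R4 ← R4 + (304/611)·R3: [0, 0, 0, 9888/611]
R5 ← R5 − (405/611)·R3: [0, 0, 0, 912/611]
R5 ← R5 − (19/206)·R4: [0, 0, 0, 0]
4 pivots among 4 columns.
Every column is a pivot column, so the columns are linearly independent.

yes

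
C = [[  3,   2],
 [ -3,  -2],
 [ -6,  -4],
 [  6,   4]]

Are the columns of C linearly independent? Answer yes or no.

Row reduce C to echelon form.
R2 ← R2 + R1: [0, 0]
R3 ← R3 + (2)·R1: [0, 0]
R4 ← R4 − (2)·R1: [0, 0]
1 pivot among 2 columns.
Only 1 < 2 pivot columns, so the columns are linearly dependent.

no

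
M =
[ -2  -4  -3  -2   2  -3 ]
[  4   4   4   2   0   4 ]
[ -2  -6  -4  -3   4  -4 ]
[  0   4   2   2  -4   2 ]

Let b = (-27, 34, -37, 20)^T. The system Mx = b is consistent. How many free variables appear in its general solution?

Row reduce the augmented matrix [M | b].
R2 ← R2 + (2)·R1: [0, -4, -2, -2, 4, -2, -20]
R3 ← R3 − R1: [0, -2, -1, -1, 2, -1, -10]
R3 ← R3 − (1/2)·R2: [0, 0, 0, 0, 0, 0, 0]
R4 ← R4 + R2: [0, 0, 0, 0, 0, 0, 0]
The echelon form has 2 nonzero rows, and every pivot lies in the first 6 columns, so rank(M) = rank([M|b]) = 2.
The system is consistent.
Free variables = (unknowns) − (rank) = 6 − 2 = 4.

4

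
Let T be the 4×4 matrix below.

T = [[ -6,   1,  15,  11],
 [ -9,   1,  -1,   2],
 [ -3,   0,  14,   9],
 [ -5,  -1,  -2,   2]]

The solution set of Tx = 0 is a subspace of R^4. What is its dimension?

Row reduce to echelon form.
R2 ← R2 − (3/2)·R1: [0, -1/2, -47/2, -29/2]
R3 ← R3 − (1/2)·R1: [0, -1/2, 13/2, 7/2]
R4 ← R4 − (5/6)·R1: [0, -11/6, -29/2, -43/6]
R3 ← R3 − R2: [0, 0, 30, 18]
R4 ← R4 − (11/3)·R2: [0, 0, 215/3, 46]
R4 ← R4 − (43/18)·R3: [0, 0, 0, 3]
4 nonzero rows, so rank(T) = 4.
T has 4 columns; by rank–nullity, nullity = 4 − 4 = 0.

0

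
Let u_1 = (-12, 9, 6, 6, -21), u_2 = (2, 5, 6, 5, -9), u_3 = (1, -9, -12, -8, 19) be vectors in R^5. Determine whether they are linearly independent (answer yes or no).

yes

Form the matrix with these vectors as rows and row reduce.
R2 ← R2 + (1/6)·R1: [0, 13/2, 7, 6, -25/2]
R3 ← R3 + (1/12)·R1: [0, -33/4, -23/2, -15/2, 69/4]
R3 ← R3 + (33/26)·R2: [0, 0, -34/13, 3/26, 18/13]
3 nonzero rows, so the 3 vectors span a space of dimension 3.
Since 3 = 3, the vectors are linearly independent.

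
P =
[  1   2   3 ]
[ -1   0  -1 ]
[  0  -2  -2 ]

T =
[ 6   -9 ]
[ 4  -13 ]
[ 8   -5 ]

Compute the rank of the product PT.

First compute PT:
[[ 38, -50],
 [-14,  14],
 [-24,  36]]
Now row reduce the product.
R2 ← R2 + (7/19)·R1: [0, -84/19]
R3 ← R3 + (12/19)·R1: [0, 84/19]
R3 ← R3 + R2: [0, 0]
2 nonzero rows, so rank(PT) = 2.

2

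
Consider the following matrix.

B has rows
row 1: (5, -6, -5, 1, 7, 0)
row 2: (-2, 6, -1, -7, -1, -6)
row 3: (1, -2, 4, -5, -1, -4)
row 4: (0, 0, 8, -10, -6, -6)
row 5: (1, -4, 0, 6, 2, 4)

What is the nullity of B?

Row reduce to echelon form.
R2 ← R2 + (2/5)·R1: [0, 18/5, -3, -33/5, 9/5, -6]
R3 ← R3 − (1/5)·R1: [0, -4/5, 5, -26/5, -12/5, -4]
R5 ← R5 − (1/5)·R1: [0, -14/5, 1, 29/5, 3/5, 4]
R3 ← R3 + (2/9)·R2: [0, 0, 13/3, -20/3, -2, -16/3]
R5 ← R5 + (7/9)·R2: [0, 0, -4/3, 2/3, 2, -2/3]
R4 ← R4 − (24/13)·R3: [0, 0, 0, 30/13, -30/13, 50/13]
R5 ← R5 + (4/13)·R3: [0, 0, 0, -18/13, 18/13, -30/13]
R5 ← R5 + (3/5)·R4: [0, 0, 0, 0, 0, 0]
4 nonzero rows, so rank(B) = 4.
B has 6 columns; by rank–nullity, nullity = 6 − 4 = 2.

2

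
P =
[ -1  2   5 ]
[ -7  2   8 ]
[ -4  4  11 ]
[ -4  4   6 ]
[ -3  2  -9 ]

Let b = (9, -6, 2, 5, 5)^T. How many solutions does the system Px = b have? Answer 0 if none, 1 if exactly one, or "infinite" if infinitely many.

Row reduce the augmented matrix [P | b].
R2 ← R2 − (7)·R1: [0, -12, -27, -69]
R3 ← R3 − (4)·R1: [0, -4, -9, -34]
R4 ← R4 − (4)·R1: [0, -4, -14, -31]
R5 ← R5 − (3)·R1: [0, -4, -24, -22]
R3 ← R3 − (1/3)·R2: [0, 0, 0, -11]
R4 ← R4 − (1/3)·R2: [0, 0, -5, -8]
R5 ← R5 − (1/3)·R2: [0, 0, -15, 1]
Swap R3 ↔ R4
R5 ← R5 − (3)·R3: [0, 0, 0, 25]
R5 ← R5 + (25/11)·R4: [0, 0, 0, 0]
The echelon form has 4 nonzero rows; the last pivot sits in the augmented column, so rank(P) = 3 but rank([P|b]) = 4.
Since the ranks differ, the system is inconsistent.
It has no solutions.

0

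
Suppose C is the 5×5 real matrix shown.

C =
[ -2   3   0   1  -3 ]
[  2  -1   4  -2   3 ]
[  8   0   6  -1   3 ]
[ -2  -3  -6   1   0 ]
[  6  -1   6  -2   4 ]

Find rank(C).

3

Row reduce to echelon form.
R2 ← R2 + R1: [0, 2, 4, -1, 0]
R3 ← R3 + (4)·R1: [0, 12, 6, 3, -9]
R4 ← R4 − R1: [0, -6, -6, 0, 3]
R5 ← R5 + (3)·R1: [0, 8, 6, 1, -5]
R3 ← R3 − (6)·R2: [0, 0, -18, 9, -9]
R4 ← R4 + (3)·R2: [0, 0, 6, -3, 3]
R5 ← R5 − (4)·R2: [0, 0, -10, 5, -5]
R4 ← R4 + (1/3)·R3: [0, 0, 0, 0, 0]
R5 ← R5 − (5/9)·R3: [0, 0, 0, 0, 0]
Echelon form has 3 nonzero rows, so rank(C) = 3.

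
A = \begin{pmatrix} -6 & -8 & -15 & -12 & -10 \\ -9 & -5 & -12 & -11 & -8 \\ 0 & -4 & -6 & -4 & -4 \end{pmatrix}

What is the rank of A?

Row reduce to echelon form.
R2 ← R2 − (3/2)·R1: [0, 7, 21/2, 7, 7]
R3 ← R3 + (4/7)·R2: [0, 0, 0, 0, 0]
Echelon form has 2 nonzero rows, so rank(A) = 2.

2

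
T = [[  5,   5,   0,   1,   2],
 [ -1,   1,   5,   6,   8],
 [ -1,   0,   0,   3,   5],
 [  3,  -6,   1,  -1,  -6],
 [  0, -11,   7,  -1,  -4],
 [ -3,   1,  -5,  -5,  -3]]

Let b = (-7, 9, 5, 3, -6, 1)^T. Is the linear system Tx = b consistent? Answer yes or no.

no

Row reduce the augmented matrix [T | b].
R2 ← R2 + (1/5)·R1: [0, 2, 5, 31/5, 42/5, 38/5]
R3 ← R3 + (1/5)·R1: [0, 1, 0, 16/5, 27/5, 18/5]
R4 ← R4 − (3/5)·R1: [0, -9, 1, -8/5, -36/5, 36/5]
R6 ← R6 + (3/5)·R1: [0, 4, -5, -22/5, -9/5, -16/5]
R3 ← R3 − (1/2)·R2: [0, 0, -5/2, 1/10, 6/5, -1/5]
R4 ← R4 + (9/2)·R2: [0, 0, 47/2, 263/10, 153/5, 207/5]
R5 ← R5 + (11/2)·R2: [0, 0, 69/2, 331/10, 211/5, 179/5]
R6 ← R6 − (2)·R2: [0, 0, -15, -84/5, -93/5, -92/5]
R4 ← R4 + (47/5)·R3: [0, 0, 0, 681/25, 1047/25, 988/25]
R5 ← R5 + (69/5)·R3: [0, 0, 0, 862/25, 1469/25, 826/25]
R6 ← R6 − (6)·R3: [0, 0, 0, -87/5, -129/5, -86/5]
R5 ← R5 − (862/681)·R4: [0, 0, 0, 0, 1305/227, -11566/681]
R6 ← R6 + (145/227)·R4: [0, 0, 0, 0, 216/227, 1826/227]
R6 ← R6 − (24/145)·R5: [0, 0, 0, 0, 0, 1574/145]
The echelon form has 6 nonzero rows; the last pivot sits in the augmented column, so rank(T) = 5 but rank([T|b]) = 6.
Since the ranks differ, the system is inconsistent.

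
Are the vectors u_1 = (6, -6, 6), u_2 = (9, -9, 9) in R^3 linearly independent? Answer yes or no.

Form the matrix with these vectors as rows and row reduce.
R2 ← R2 − (3/2)·R1: [0, 0, 0]
1 nonzero row, so the 2 vectors span a space of dimension 1.
Since 1 < 2, the vectors are linearly dependent.

no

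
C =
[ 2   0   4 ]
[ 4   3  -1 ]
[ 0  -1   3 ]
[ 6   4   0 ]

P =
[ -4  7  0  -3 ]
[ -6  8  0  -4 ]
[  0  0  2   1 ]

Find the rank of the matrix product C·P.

First compute CP:
[[ -8,  14,   8,  -2],
 [-34,  52,  -2, -25],
 [  6,  -8,   6,   7],
 [-48,  74,   0, -34]]
Now row reduce the product.
R2 ← R2 − (17/4)·R1: [0, -15/2, -36, -33/2]
R3 ← R3 + (3/4)·R1: [0, 5/2, 12, 11/2]
R4 ← R4 − (6)·R1: [0, -10, -48, -22]
R3 ← R3 + (1/3)·R2: [0, 0, 0, 0]
R4 ← R4 − (4/3)·R2: [0, 0, 0, 0]
2 nonzero rows, so rank(CP) = 2.

2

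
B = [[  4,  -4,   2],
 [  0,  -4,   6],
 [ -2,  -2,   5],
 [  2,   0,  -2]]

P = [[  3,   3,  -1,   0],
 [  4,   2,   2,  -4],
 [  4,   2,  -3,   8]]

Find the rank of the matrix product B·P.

First compute BP:
[[  4,   8, -18,  32],
 [  8,   4, -26,  64],
 [  6,   0, -17,  48],
 [ -2,   2,   4, -16]]
Now row reduce the product.
R2 ← R2 − (2)·R1: [0, -12, 10, 0]
R3 ← R3 − (3/2)·R1: [0, -12, 10, 0]
R4 ← R4 + (1/2)·R1: [0, 6, -5, 0]
R3 ← R3 − R2: [0, 0, 0, 0]
R4 ← R4 + (1/2)·R2: [0, 0, 0, 0]
2 nonzero rows, so rank(BP) = 2.

2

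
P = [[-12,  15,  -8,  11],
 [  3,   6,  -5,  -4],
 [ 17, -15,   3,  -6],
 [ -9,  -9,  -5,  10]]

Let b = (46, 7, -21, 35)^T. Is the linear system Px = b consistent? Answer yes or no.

yes

Row reduce the augmented matrix [P | b].
R2 ← R2 + (1/4)·R1: [0, 39/4, -7, -5/4, 37/2]
R3 ← R3 + (17/12)·R1: [0, 25/4, -25/3, 115/12, 265/6]
R4 ← R4 − (3/4)·R1: [0, -81/4, 1, 7/4, 1/2]
R3 ← R3 − (25/39)·R2: [0, 0, -50/13, 135/13, 420/13]
R4 ← R4 + (27/13)·R2: [0, 0, -176/13, -11/13, 506/13]
R4 ← R4 − (88/25)·R3: [0, 0, 0, -187/5, -374/5]
The echelon form has 4 nonzero rows, and every pivot lies in the first 4 columns, so rank(P) = rank([P|b]) = 4.
The system is consistent.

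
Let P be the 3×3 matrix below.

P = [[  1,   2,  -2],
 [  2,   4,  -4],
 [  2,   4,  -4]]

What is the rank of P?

Row reduce to echelon form.
R2 ← R2 − (2)·R1: [0, 0, 0]
R3 ← R3 − (2)·R1: [0, 0, 0]
Echelon form has 1 nonzero row, so rank(P) = 1.

1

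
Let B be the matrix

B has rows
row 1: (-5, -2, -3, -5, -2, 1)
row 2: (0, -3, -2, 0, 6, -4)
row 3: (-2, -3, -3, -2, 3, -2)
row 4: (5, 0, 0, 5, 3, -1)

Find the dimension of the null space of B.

3

Row reduce to echelon form.
R3 ← R3 − (2/5)·R1: [0, -11/5, -9/5, 0, 19/5, -12/5]
R4 ← R4 + R1: [0, -2, -3, 0, 1, 0]
R3 ← R3 − (11/15)·R2: [0, 0, -1/3, 0, -3/5, 8/15]
R4 ← R4 − (2/3)·R2: [0, 0, -5/3, 0, -3, 8/3]
R4 ← R4 − (5)·R3: [0, 0, 0, 0, 0, 0]
3 nonzero rows, so rank(B) = 3.
B has 6 columns; by rank–nullity, nullity = 6 − 3 = 3.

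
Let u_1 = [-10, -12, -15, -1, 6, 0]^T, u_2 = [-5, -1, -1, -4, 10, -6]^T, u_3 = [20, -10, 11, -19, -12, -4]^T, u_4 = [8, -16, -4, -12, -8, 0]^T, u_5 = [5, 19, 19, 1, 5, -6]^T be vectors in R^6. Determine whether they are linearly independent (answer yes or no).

Form the matrix with these vectors as rows and row reduce.
R2 ← R2 − (1/2)·R1: [0, 5, 13/2, -7/2, 7, -6]
R3 ← R3 + (2)·R1: [0, -34, -19, -21, 0, -4]
R4 ← R4 + (4/5)·R1: [0, -128/5, -16, -64/5, -16/5, 0]
R5 ← R5 + (1/2)·R1: [0, 13, 23/2, 1/2, 8, -6]
R3 ← R3 + (34/5)·R2: [0, 0, 126/5, -224/5, 238/5, -224/5]
R4 ← R4 + (128/25)·R2: [0, 0, 432/25, -768/25, 816/25, -768/25]
R5 ← R5 − (13/5)·R2: [0, 0, -27/5, 48/5, -51/5, 48/5]
R4 ← R4 − (24/35)·R3: [0, 0, 0, 0, 0, 0]
R5 ← R5 + (3/14)·R3: [0, 0, 0, 0, 0, 0]
3 nonzero rows, so the 5 vectors span a space of dimension 3.
Since 3 < 5, the vectors are linearly dependent.

no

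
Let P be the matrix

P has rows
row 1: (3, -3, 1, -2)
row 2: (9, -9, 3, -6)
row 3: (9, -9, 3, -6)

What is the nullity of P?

Row reduce to echelon form.
R2 ← R2 − (3)·R1: [0, 0, 0, 0]
R3 ← R3 − (3)·R1: [0, 0, 0, 0]
1 nonzero row, so rank(P) = 1.
P has 4 columns; by rank–nullity, nullity = 4 − 1 = 3.

3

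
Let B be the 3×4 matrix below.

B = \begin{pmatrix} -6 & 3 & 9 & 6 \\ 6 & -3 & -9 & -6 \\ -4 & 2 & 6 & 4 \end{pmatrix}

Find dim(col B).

1

Row reduce to echelon form.
R2 ← R2 + R1: [0, 0, 0, 0]
R3 ← R3 − (2/3)·R1: [0, 0, 0, 0]
Echelon form has 1 nonzero row, so rank(B) = 1.
The column space has dimension equal to the rank: 1.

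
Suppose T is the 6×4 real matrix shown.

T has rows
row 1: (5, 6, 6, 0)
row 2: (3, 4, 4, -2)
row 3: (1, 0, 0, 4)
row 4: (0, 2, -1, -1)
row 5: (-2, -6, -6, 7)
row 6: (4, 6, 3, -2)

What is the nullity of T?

0

Row reduce to echelon form.
R2 ← R2 − (3/5)·R1: [0, 2/5, 2/5, -2]
R3 ← R3 − (1/5)·R1: [0, -6/5, -6/5, 4]
R5 ← R5 + (2/5)·R1: [0, -18/5, -18/5, 7]
R6 ← R6 − (4/5)·R1: [0, 6/5, -9/5, -2]
R3 ← R3 + (3)·R2: [0, 0, 0, -2]
R4 ← R4 − (5)·R2: [0, 0, -3, 9]
R5 ← R5 + (9)·R2: [0, 0, 0, -11]
R6 ← R6 − (3)·R2: [0, 0, -3, 4]
Swap R3 ↔ R4
R6 ← R6 − R3: [0, 0, 0, -5]
R5 ← R5 − (11/2)·R4: [0, 0, 0, 0]
R6 ← R6 − (5/2)·R4: [0, 0, 0, 0]
4 nonzero rows, so rank(T) = 4.
T has 4 columns; by rank–nullity, nullity = 4 − 4 = 0.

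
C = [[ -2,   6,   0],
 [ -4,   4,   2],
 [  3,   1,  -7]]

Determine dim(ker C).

0

Row reduce to echelon form.
R2 ← R2 − (2)·R1: [0, -8, 2]
R3 ← R3 + (3/2)·R1: [0, 10, -7]
R3 ← R3 + (5/4)·R2: [0, 0, -9/2]
3 nonzero rows, so rank(C) = 3.
C has 3 columns; by rank–nullity, nullity = 3 − 3 = 0.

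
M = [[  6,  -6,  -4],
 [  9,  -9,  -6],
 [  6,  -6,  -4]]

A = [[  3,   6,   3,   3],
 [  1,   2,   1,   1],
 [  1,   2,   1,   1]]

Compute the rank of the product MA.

First compute MA:
[[  8,  16,   8,   8],
 [ 12,  24,  12,  12],
 [  8,  16,   8,   8]]
Now row reduce the product.
R2 ← R2 − (3/2)·R1: [0, 0, 0, 0]
R3 ← R3 − R1: [0, 0, 0, 0]
1 nonzero row, so rank(MA) = 1.

1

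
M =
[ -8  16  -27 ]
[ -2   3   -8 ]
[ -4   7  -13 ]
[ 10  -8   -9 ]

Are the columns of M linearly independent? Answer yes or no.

Row reduce M to echelon form.
R2 ← R2 − (1/4)·R1: [0, -1, -5/4]
R3 ← R3 − (1/2)·R1: [0, -1, 1/2]
R4 ← R4 + (5/4)·R1: [0, 12, -171/4]
R3 ← R3 − R2: [0, 0, 7/4]
R4 ← R4 + (12)·R2: [0, 0, -231/4]
R4 ← R4 + (33)·R3: [0, 0, 0]
3 pivots among 3 columns.
Every column is a pivot column, so the columns are linearly independent.

yes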